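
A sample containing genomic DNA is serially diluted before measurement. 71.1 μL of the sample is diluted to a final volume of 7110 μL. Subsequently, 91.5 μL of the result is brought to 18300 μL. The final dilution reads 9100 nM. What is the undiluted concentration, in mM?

Overall dilution factor = 100 × 200 = 2.00 × 10⁴.
Original = 9100 nM × 2.00 × 10⁴ = 1.82 × 10⁸ nM = 182 mM.

182 mM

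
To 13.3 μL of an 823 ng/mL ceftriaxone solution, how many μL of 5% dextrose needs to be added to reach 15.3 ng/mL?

V₂ = C₁V₁/C₂ = 823 × 13.3 / 15.3 = 715 μL.
Diluent to add = V₂ − V₁ = 715 − 13.3 = 702 μL.

702 μL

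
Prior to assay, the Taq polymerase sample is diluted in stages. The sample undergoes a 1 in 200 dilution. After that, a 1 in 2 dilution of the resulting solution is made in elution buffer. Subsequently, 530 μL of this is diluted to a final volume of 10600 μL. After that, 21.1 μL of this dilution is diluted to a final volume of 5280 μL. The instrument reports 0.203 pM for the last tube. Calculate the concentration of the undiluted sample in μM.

Overall dilution factor = 200 × 2 × 20 × 250.2 = 2.00 × 10⁶.
Original = 0.203 pM × 2.00 × 10⁶ = 4.06 × 10⁵ pM = 0.406 μM.

0.406 μM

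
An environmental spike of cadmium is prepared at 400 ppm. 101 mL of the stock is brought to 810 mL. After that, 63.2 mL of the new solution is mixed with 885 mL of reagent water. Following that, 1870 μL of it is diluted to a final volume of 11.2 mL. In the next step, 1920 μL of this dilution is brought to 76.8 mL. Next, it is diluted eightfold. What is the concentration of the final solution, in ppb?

Overall dilution factor = 8.020 × 15.00 × 5.989 × 40 × 8 = 2.31 × 10⁵.
400 ppm / 2.31 × 10⁵ = 1.73 × 10⁻³ ppm = 1.73 ppb.

1.73 ppb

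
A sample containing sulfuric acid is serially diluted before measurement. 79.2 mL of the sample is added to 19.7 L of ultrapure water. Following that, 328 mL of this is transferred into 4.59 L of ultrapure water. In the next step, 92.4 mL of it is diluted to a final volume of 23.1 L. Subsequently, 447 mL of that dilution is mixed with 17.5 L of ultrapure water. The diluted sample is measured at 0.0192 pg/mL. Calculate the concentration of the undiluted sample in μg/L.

Overall dilution factor = 249.7 × 14.99 × 250 × 40.15 = 3.76 × 10⁷.
Original = 0.0192 pg/mL × 3.76 × 10⁷ = 7.22 × 10⁵ pg/mL = 722 μg/L.

722 μg/L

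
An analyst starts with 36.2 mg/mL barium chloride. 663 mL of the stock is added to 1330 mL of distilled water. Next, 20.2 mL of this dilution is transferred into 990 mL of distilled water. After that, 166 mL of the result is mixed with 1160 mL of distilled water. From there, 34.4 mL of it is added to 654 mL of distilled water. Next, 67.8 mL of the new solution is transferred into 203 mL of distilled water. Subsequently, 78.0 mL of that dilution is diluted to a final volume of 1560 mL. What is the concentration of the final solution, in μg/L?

Overall dilution factor = 3.006 × 50.01 × 7.988 × 20.01 × 3.994 × 20 = 1.92 × 10⁶.
36.2 mg/mL / 1.92 × 10⁶ = 1.89 × 10⁻⁵ mg/mL = 18.9 μg/L.

18.9 μg/L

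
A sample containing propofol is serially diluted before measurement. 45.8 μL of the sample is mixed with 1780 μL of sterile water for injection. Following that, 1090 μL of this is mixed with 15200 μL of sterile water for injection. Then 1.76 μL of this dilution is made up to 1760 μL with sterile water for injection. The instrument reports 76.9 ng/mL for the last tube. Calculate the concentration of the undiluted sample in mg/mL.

45.8 mg/mL

Overall dilution factor = 39.86 × 14.94 × 1000 = 5.96 × 10⁵.
Original = 76.9 ng/mL × 5.96 × 10⁵ = 4.58 × 10⁷ ng/mL = 45.8 mg/mL.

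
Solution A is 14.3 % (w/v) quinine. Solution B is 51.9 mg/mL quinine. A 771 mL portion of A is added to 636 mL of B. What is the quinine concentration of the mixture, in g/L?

C_B = 51.9 mg/mL = 5.19 % (w/v).
C_mix = (C_A·V_A + C_B·V_B)/(V_A + V_B) = (14.3×771 + 5.19×636) / 1407 = 10.2 % (w/v) = 102 g/L.

102 g/L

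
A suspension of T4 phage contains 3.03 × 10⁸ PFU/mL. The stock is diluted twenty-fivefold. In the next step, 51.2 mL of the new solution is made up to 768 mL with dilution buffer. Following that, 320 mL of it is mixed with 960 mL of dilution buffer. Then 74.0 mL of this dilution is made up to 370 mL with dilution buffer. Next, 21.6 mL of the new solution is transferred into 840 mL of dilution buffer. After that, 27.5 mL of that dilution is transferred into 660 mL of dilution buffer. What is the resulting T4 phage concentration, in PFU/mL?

Overall dilution factor = 25 × 15 × 4 × 5 × 39.89 × 25 = 7.48 × 10⁶.
3.03 × 10⁸ PFU/mL / 7.48 × 10⁶ = 40.5 PFU/mL.

40.5 PFU/mL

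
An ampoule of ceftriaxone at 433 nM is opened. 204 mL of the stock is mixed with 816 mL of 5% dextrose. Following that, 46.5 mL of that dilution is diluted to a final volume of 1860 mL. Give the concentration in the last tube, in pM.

2170 pM

Overall dilution factor = 5 × 40 = 200.
433 nM / 200 = 2.17 nM = 2170 pM.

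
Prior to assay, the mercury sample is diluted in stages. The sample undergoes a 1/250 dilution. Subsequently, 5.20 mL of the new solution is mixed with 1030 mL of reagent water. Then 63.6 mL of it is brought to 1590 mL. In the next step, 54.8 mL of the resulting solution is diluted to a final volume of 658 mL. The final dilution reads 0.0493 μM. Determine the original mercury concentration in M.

Overall dilution factor = 250 × 199.1 × 25 × 12.01 = 1.49 × 10⁷.
Original = 0.0493 μM × 1.49 × 10⁷ = 7.37 × 10⁵ μM = 0.737 M.

0.737 M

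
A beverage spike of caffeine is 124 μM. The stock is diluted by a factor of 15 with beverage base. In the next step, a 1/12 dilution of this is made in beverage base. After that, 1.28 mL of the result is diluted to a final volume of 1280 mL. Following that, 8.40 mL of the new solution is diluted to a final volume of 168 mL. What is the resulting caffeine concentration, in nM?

Overall dilution factor = 15 × 12 × 1000 × 20 = 3.60 × 10⁶.
124 μM / 3.60 × 10⁶ = 3.44 × 10⁻⁵ μM = 0.0344 nM.

0.0344 nM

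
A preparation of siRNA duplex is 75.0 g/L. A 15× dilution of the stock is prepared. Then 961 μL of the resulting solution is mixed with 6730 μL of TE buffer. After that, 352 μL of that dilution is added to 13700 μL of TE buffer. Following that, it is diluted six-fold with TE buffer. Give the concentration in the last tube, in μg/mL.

2.61 μg/mL

Overall dilution factor = 15 × 8.003 × 39.92 × 6 = 2.88 × 10⁴.
75.0 g/L / 2.88 × 10⁴ = 2.61 × 10⁻³ g/L = 2.61 μg/mL.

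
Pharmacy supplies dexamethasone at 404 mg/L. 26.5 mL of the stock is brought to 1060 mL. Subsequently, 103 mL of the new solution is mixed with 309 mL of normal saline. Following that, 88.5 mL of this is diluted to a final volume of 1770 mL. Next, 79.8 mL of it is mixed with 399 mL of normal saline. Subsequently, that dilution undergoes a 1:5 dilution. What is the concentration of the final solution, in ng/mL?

4.21 ng/mL

Overall dilution factor = 40 × 4 × 20 × 6 × 5 = 9.60 × 10⁴.
404 mg/L / 9.60 × 10⁴ = 4.21 × 10⁻³ mg/L = 4.21 ng/mL.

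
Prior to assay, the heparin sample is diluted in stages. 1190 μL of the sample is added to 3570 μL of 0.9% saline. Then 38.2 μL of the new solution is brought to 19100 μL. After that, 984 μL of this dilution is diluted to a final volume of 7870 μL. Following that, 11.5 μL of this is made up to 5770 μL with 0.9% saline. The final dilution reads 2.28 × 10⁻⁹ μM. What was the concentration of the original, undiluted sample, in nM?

18.3 nM

Overall dilution factor = 4 × 500 × 7.998 × 501.7 = 8.03 × 10⁶.
Original = 2.28 × 10⁻⁹ μM × 8.03 × 10⁶ = 0.0183 μM = 18.3 nM.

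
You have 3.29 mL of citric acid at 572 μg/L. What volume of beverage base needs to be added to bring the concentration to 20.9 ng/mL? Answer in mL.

86.8 mL

20.9 ng/mL = 20.9 μg/L.
V₂ = C₁V₁/C₂ = 572 × 3.29 / 20.9 = 90.0 mL.
Diluent to add = V₂ − V₁ = 90.0 − 3.29 = 86.8 mL.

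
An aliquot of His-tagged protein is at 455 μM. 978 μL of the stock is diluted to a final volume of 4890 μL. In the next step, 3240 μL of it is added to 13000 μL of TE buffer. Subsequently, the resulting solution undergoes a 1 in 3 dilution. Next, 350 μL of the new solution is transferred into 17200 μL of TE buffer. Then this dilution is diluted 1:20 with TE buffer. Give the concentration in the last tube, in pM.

Overall dilution factor = 5 × 5.012 × 3 × 50.14 × 20 = 7.54 × 10⁴.
455 μM / 7.54 × 10⁴ = 6.03 × 10⁻³ μM = 6030 pM.

6030 pM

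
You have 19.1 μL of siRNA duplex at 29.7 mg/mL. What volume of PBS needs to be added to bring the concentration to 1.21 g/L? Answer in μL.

1.21 g/L = 1.21 mg/mL.
V₂ = C₁V₁/C₂ = 29.7 × 19.1 / 1.21 = 469 μL.
Diluent to add = V₂ − V₁ = 469 − 19.1 = 450 μL.

450 μL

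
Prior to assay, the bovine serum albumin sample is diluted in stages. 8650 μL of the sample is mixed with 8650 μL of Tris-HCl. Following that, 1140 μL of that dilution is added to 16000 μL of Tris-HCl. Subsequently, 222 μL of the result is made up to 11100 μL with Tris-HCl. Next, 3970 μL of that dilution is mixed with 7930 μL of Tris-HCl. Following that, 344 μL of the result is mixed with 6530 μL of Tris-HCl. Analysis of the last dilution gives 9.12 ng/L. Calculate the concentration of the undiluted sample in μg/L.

821 μg/L

Overall dilution factor = 2 × 15.04 × 50 × 2.997 × 19.98 = 9.01 × 10⁴.
Original = 9.12 ng/L × 9.01 × 10⁴ = 8.21 × 10⁵ ng/L = 821 μg/L.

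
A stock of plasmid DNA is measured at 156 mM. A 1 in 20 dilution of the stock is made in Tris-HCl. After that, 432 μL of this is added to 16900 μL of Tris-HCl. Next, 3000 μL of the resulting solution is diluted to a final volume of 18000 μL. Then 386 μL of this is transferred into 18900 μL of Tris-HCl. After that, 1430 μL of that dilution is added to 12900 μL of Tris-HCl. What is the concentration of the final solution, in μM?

Overall dilution factor = 20 × 40.12 × 6 × 49.96 × 10.02 = 2.41 × 10⁶.
156 mM / 2.41 × 10⁶ = 6.47 × 10⁻⁵ mM = 0.0647 μM.

0.0647 μM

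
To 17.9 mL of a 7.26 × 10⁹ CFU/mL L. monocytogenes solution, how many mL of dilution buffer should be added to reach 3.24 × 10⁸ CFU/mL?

V₂ = C₁V₁/C₂ = 7.26 × 10⁹ × 17.9 / 3.24 × 10⁸ = 401 mL.
Diluent to add = V₂ − V₁ = 401 − 17.9 = 383 mL.

383 mL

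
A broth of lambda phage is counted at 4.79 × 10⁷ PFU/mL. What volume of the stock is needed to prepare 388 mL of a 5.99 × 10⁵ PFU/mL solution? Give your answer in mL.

4.85 mL

V₁ = C₂V₂/C₁ = 5.99 × 10⁵ × 388 / 4.79 × 10⁷ = 4.85 mL.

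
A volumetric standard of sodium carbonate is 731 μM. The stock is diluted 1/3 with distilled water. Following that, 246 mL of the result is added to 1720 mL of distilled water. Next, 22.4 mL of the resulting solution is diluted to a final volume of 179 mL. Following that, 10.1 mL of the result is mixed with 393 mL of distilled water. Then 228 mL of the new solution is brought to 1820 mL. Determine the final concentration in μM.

0.0120 μM

Overall dilution factor = 3 × 7.992 × 7.991 × 39.91 × 7.982 = 6.10 × 10⁴.
731 μM / 6.10 × 10⁴ = 0.0120 μM.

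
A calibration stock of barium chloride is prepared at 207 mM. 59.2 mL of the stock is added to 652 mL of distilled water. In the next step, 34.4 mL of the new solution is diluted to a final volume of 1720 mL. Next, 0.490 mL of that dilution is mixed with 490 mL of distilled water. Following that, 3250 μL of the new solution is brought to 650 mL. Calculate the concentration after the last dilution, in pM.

1720 pM

Overall dilution factor = 12.01 × 50 × 1001 × 200 = 1.20 × 10⁸.
207 mM / 1.20 × 10⁸ = 1.72 × 10⁻⁶ mM = 1720 pM.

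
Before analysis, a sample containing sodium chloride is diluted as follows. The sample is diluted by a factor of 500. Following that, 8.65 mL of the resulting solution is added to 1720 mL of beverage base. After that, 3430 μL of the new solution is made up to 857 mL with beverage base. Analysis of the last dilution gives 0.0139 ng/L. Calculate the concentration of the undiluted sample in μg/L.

Overall dilution factor = 500 × 199.8 × 249.9 = 2.50 × 10⁷.
Original = 0.0139 ng/L × 2.50 × 10⁷ = 3.47 × 10⁵ ng/L = 347 μg/L.

347 μg/L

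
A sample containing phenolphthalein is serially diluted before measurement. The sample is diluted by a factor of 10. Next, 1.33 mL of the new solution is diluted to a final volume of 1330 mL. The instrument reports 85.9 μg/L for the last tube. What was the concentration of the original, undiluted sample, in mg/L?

Overall dilution factor = 10 × 1000 = 1.00 × 10⁴.
Original = 85.9 μg/L × 1.00 × 10⁴ = 8.59 × 10⁵ μg/L = 859 mg/L.

859 mg/L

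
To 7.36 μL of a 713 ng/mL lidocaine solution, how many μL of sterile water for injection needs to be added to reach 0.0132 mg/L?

390 μL

0.0132 mg/L = 13.2 ng/mL.
V₂ = C₁V₁/C₂ = 713 × 7.36 / 13.2 = 398 μL.
Diluent to add = V₂ − V₁ = 398 − 7.36 = 390 μL.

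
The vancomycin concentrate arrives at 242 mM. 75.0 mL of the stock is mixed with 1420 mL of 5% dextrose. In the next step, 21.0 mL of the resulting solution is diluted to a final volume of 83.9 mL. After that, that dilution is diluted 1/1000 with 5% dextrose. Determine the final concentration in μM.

3.04 μM

Overall dilution factor = 19.93 × 3.995 × 1000 = 7.96 × 10⁴.
242 mM / 7.96 × 10⁴ = 3.04 × 10⁻³ mM = 3.04 μM.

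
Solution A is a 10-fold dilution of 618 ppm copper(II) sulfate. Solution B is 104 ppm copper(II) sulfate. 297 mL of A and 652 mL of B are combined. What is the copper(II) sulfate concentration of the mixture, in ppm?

90.8 ppm

C_A = 618 ppm / 10 = 61.8 ppm.
C_mix = (C_A·V_A + C_B·V_B)/(V_A + V_B) = (61.8×297 + 104×652) / 949.0 = 90.8 ppm.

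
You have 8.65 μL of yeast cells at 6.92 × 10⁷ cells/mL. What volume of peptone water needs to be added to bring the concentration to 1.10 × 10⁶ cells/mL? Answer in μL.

536 μL

V₂ = C₁V₁/C₂ = 6.92 × 10⁷ × 8.65 / 1.10 × 10⁶ = 544 μL.
Diluent to add = V₂ − V₁ = 544 − 8.65 = 536 μL.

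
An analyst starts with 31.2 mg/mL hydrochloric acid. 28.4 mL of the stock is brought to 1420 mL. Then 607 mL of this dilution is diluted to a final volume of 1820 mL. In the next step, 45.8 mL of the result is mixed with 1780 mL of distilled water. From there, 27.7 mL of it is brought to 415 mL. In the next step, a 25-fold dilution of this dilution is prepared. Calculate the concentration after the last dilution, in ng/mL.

Overall dilution factor = 50 × 2.998 × 39.86 × 14.98 × 25 = 2.24 × 10⁶.
31.2 mg/mL / 2.24 × 10⁶ = 1.39 × 10⁻⁵ mg/mL = 13.9 ng/mL.

13.9 ng/mL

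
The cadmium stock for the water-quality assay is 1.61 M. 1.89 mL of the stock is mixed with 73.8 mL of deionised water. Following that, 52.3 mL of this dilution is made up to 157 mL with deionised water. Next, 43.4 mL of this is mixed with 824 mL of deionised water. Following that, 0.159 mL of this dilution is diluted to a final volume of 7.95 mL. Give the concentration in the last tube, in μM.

13.4 μM

Overall dilution factor = 40.05 × 3.002 × 19.99 × 50 = 1.20 × 10⁵.
1.61 M / 1.20 × 10⁵ = 1.34 × 10⁻⁵ M = 13.4 μM.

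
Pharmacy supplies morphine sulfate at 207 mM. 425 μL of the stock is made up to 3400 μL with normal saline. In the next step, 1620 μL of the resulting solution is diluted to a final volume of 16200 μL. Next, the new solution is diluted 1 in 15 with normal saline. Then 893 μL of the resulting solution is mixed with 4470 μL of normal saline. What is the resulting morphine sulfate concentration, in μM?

28.7 μM

Overall dilution factor = 8 × 10 × 15 × 6.006 = 7207.
207 mM / 7207 = 0.0287 mM = 28.7 μM.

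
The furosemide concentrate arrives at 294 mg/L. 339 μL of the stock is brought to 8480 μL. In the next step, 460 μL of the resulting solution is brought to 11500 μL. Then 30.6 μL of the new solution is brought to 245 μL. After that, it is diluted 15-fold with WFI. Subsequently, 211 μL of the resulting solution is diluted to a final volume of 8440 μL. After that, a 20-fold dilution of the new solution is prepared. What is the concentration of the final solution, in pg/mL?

Overall dilution factor = 25.01 × 25 × 8.007 × 15 × 40 × 20 = 6.01 × 10⁷.
294 mg/L / 6.01 × 10⁷ = 4.89 × 10⁻⁶ mg/L = 4.89 pg/mL.

4.89 pg/mL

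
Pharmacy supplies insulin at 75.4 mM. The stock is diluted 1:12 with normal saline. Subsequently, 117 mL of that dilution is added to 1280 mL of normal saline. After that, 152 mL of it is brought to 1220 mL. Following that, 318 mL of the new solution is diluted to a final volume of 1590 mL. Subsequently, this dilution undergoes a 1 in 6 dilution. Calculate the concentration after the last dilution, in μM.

2.19 μM

Overall dilution factor = 12 × 11.94 × 8.026 × 5 × 6 = 3.45 × 10⁴.
75.4 mM / 3.45 × 10⁴ = 2.19 × 10⁻³ mM = 2.19 μM.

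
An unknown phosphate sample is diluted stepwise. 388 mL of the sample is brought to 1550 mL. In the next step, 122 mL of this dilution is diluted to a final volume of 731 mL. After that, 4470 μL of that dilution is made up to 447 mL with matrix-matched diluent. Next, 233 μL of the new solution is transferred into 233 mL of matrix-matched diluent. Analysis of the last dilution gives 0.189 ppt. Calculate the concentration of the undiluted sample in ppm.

Overall dilution factor = 3.995 × 5.992 × 100 × 1001 = 2.40 × 10⁶.
Original = 0.189 ppt × 2.40 × 10⁶ = 4.53 × 10⁵ ppt = 0.453 ppm.

0.453 ppm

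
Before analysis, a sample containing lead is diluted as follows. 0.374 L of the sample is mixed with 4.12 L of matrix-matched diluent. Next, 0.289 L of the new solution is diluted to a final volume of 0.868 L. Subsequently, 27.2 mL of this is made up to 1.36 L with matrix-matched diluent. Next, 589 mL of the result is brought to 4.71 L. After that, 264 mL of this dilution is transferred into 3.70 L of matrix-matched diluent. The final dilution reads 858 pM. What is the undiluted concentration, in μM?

186 μM

Overall dilution factor = 12.02 × 3.003 × 50 × 7.997 × 15.02 = 2.17 × 10⁵.
Original = 858 pM × 2.17 × 10⁵ = 1.86 × 10⁸ pM = 186 μM.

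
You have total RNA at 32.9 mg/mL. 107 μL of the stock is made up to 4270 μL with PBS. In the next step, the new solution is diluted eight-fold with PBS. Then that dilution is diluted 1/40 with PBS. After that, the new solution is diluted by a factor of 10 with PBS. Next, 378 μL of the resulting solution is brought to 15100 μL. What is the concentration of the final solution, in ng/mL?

6.45 ng/mL

Overall dilution factor = 39.91 × 8 × 40 × 10 × 39.95 = 5.10 × 10⁶.
32.9 mg/mL / 5.10 × 10⁶ = 6.45 × 10⁻⁶ mg/mL = 6.45 ng/mL.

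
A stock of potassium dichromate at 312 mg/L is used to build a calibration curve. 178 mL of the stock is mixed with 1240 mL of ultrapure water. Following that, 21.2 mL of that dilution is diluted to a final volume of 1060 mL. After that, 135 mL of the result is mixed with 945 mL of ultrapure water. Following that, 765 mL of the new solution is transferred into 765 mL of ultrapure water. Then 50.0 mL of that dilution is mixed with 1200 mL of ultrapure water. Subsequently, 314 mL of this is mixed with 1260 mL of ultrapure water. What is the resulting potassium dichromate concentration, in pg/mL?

Overall dilution factor = 7.966 × 50 × 8 × 2 × 25 × 5.013 = 7.99 × 10⁵.
312 mg/L / 7.99 × 10⁵ = 3.91 × 10⁻⁴ mg/L = 391 pg/mL.

391 pg/mL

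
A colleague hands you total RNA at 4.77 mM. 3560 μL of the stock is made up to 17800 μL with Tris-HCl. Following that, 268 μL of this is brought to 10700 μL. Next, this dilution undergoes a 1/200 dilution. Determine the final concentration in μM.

0.119 μM

Overall dilution factor = 5 × 39.93 × 200 = 3.99 × 10⁴.
4.77 mM / 3.99 × 10⁴ = 1.19 × 10⁻⁴ mM = 0.119 μM.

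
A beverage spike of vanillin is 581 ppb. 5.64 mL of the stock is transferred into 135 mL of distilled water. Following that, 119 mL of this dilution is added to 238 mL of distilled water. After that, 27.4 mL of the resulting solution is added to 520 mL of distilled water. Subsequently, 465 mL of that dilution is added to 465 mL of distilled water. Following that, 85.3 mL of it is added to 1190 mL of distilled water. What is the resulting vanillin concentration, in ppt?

Overall dilution factor = 24.94 × 3 × 19.98 × 2 × 14.95 = 4.47 × 10⁴.
581 ppb / 4.47 × 10⁴ = 0.0130 ppb = 13.0 ppt.

13.0 ppt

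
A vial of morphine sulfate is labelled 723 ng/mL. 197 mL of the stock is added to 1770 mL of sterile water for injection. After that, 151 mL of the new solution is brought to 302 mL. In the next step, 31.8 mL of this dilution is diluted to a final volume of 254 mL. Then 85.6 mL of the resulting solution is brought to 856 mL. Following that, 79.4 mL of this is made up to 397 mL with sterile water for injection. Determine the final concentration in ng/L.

Overall dilution factor = 9.985 × 2 × 7.987 × 10 × 5 = 7975.
723 ng/mL / 7975 = 0.0907 ng/mL = 90.7 ng/L.

90.7 ng/L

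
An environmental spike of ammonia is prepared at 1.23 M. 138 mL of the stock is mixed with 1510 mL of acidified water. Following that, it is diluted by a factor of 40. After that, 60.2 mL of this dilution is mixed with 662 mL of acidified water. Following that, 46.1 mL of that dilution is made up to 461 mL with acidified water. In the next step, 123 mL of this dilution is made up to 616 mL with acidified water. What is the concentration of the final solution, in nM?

4290 nM

Overall dilution factor = 11.94 × 40 × 12.00 × 10 × 5.008 = 2.87 × 10⁵.
1.23 M / 2.87 × 10⁵ = 4.29 × 10⁻⁶ M = 4290 nM.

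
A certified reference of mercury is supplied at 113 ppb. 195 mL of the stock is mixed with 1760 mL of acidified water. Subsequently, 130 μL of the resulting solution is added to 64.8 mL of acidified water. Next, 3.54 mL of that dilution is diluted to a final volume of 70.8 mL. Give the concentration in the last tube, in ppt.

1.13 ppt

Overall dilution factor = 10.03 × 499.5 × 20 = 1.00 × 10⁵.
113 ppb / 1.00 × 10⁵ = 1.13 × 10⁻³ ppb = 1.13 ppt.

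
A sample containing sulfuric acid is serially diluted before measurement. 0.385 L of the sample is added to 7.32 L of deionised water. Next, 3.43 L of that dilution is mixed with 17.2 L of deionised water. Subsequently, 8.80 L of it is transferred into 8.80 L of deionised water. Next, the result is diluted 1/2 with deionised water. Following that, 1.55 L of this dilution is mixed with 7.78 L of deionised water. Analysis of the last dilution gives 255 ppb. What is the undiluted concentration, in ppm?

Overall dilution factor = 20.01 × 6.015 × 2 × 2 × 6.019 = 2898.
Original = 255 ppb × 2898 = 7.39 × 10⁵ ppb = 739 ppm.

739 ppm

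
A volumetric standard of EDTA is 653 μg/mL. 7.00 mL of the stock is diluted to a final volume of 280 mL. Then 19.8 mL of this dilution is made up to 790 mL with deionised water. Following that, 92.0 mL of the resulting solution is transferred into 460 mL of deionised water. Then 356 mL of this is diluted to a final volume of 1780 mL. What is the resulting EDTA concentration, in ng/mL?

13.6 ng/mL

Overall dilution factor = 40 × 39.90 × 6 × 5 = 4.79 × 10⁴.
653 μg/mL / 4.79 × 10⁴ = 0.0136 μg/mL = 13.6 ng/mL.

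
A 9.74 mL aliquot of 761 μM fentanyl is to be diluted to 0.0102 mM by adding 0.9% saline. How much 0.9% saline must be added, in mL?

0.0102 mM = 10.2 μM.
V₂ = C₁V₁/C₂ = 761 × 9.74 / 10.2 = 727 mL.
Diluent to add = V₂ − V₁ = 727 − 9.74 = 717 mL.

717 mL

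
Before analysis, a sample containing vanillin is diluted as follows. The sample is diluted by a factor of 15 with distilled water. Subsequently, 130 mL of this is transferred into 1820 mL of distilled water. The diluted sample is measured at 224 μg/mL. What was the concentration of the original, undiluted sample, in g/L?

50.4 g/L

Overall dilution factor = 15 × 15 = 225.
Original = 224 μg/mL × 225 = 5.04 × 10⁴ μg/mL = 50.4 g/L.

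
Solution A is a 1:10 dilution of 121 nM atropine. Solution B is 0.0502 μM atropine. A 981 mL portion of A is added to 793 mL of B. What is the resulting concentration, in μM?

0.0291 μM

C_A = 121 nM / 10 = 12.1 nM.
C_B = 0.0502 μM = 50.2 nM.
C_mix = (C_A·V_A + C_B·V_B)/(V_A + V_B) = (12.1×981 + 50.2×793) / 1774 = 29.1 nM = 0.0291 μM.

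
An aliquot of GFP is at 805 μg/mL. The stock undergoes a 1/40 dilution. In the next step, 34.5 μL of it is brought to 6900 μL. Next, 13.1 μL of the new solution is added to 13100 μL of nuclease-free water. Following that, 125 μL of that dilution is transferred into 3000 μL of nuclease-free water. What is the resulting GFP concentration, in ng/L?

4.02 ng/L

Overall dilution factor = 40 × 200 × 1001 × 25 = 2.00 × 10⁸.
805 μg/mL / 2.00 × 10⁸ = 4.02 × 10⁻⁶ μg/mL = 4.02 ng/L.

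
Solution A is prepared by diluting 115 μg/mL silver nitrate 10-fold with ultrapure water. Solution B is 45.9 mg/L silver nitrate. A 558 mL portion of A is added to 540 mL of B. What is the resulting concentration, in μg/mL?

28.4 μg/mL

C_A = 115 μg/mL / 10 = 11.5 μg/mL.
C_B = 45.9 mg/L = 45.9 μg/mL.
C_mix = (C_A·V_A + C_B·V_B)/(V_A + V_B) = (11.5×558 + 45.9×540) / 1098 = 28.4 μg/mL.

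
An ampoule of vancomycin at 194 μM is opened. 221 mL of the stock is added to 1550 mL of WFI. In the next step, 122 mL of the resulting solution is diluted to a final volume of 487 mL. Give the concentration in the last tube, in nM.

6060 nM

Overall dilution factor = 8.014 × 3.992 = 32.0.
194 μM / 32.0 = 6.06 μM = 6060 nM.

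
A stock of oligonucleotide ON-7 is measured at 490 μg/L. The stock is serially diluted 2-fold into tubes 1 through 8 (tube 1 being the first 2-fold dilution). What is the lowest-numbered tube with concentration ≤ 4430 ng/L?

tube 7

Tube n has concentration 490 μg/L / 2ⁿ.
Need 2ⁿ ≥ 490 μg/L / 4430 ng/L = 111, so n ≥ 6.79.
First such tube: n = 7.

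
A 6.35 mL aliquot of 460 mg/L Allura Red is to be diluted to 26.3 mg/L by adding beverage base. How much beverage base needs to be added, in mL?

105 mL

V₂ = C₁V₁/C₂ = 460 × 6.35 / 26.3 = 111 mL.
Diluent to add = V₂ − V₁ = 111 − 6.35 = 105 mL.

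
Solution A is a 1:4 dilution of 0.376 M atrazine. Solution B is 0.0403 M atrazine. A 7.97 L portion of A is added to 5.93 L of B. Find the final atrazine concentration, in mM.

C_A = 0.376 M / 4 = 0.0940 M.
C_mix = (C_A·V_A + C_B·V_B)/(V_A + V_B) = (0.0940×7.97 + 0.0403×5.93) / 13.90 = 0.0711 M = 71.1 mM.

71.1 mM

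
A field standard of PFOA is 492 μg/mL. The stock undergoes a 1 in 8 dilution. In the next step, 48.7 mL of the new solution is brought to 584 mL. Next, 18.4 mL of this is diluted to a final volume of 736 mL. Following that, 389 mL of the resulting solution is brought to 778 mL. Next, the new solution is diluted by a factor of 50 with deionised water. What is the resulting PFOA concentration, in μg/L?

1.28 μg/L

Overall dilution factor = 8 × 11.99 × 40 × 2 × 50 = 3.84 × 10⁵.
492 μg/mL / 3.84 × 10⁵ = 1.28 × 10⁻³ μg/mL = 1.28 μg/L.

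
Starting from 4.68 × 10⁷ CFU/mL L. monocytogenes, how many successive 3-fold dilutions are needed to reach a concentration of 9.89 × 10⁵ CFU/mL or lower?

Need 3ⁿ ≥ 47.3, so n ≥ log(47.3)/log(3) = 3.51.
Minimum whole steps: n = 4.

4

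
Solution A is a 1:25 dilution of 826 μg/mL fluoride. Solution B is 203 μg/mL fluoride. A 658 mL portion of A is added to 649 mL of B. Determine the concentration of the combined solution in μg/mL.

C_A = 826 μg/mL / 25 = 33.0 μg/mL.
C_mix = (C_A·V_A + C_B·V_B)/(V_A + V_B) = (33.0×658 + 203×649) / 1307 = 117 μg/mL.

117 μg/mL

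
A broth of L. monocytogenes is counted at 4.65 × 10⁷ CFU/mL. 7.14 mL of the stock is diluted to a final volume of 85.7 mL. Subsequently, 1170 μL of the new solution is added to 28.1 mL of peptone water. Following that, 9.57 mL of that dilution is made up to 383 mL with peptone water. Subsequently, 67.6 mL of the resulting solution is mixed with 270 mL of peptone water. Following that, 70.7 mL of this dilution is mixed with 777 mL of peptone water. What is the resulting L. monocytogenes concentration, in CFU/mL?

64.6 CFU/mL

Overall dilution factor = 12.00 × 25.02 × 40.02 × 4.994 × 11.99 = 7.20 × 10⁵.
4.65 × 10⁷ CFU/mL / 7.20 × 10⁵ = 64.6 CFU/mL.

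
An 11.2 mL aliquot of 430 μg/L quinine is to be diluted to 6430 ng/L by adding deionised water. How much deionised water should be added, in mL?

6430 ng/L = 6.43 μg/L.
V₂ = C₁V₁/C₂ = 430 × 11.2 / 6.43 = 749 mL.
Diluent to add = V₂ − V₁ = 749 − 11.2 = 738 mL.

738 mL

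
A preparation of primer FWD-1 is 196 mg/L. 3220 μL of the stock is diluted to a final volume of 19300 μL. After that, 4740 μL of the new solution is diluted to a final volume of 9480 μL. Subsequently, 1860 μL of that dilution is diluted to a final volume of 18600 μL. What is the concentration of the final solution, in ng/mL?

Overall dilution factor = 5.994 × 2 × 10 = 120.
196 mg/L / 120 = 1.64 mg/L = 1640 ng/mL.

1640 ng/mL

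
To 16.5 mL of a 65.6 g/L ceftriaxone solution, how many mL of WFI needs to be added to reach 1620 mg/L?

1620 mg/L = 1.62 g/L.
V₂ = C₁V₁/C₂ = 65.6 × 16.5 / 1.62 = 668 mL.
Diluent to add = V₂ − V₁ = 668 − 16.5 = 652 mL.

652 mL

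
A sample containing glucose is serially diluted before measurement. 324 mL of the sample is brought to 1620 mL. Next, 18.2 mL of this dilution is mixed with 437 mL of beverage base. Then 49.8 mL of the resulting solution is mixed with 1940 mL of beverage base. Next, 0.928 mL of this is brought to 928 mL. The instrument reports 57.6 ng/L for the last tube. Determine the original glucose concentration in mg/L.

Overall dilution factor = 5 × 25.01 × 39.96 × 1000 = 5.00 × 10⁶.
Original = 57.6 ng/L × 5.00 × 10⁶ = 2.88 × 10⁸ ng/L = 288 mg/L.

288 mg/L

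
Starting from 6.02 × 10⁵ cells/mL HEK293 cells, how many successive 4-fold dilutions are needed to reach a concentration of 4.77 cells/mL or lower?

9

Need 4ⁿ ≥ 1.26 × 10⁵, so n ≥ log(1.26 × 10⁵)/log(4) = 8.47.
Minimum whole steps: n = 9.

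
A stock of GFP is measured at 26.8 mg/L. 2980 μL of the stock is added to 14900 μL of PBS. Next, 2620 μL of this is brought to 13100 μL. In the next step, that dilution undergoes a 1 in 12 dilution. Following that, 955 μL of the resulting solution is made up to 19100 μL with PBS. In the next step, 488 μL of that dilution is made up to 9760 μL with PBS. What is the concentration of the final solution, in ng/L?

186 ng/L

Overall dilution factor = 6 × 5 × 12 × 20 × 20 = 1.44 × 10⁵.
26.8 mg/L / 1.44 × 10⁵ = 1.86 × 10⁻⁴ mg/L = 186 ng/L.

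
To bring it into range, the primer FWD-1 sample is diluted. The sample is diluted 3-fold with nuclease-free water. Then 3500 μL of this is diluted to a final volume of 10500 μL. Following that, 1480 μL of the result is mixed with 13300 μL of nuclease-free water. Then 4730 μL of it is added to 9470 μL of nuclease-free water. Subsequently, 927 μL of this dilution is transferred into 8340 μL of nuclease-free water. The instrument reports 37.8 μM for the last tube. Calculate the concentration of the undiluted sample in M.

Overall dilution factor = 3 × 3 × 9.986 × 3.002 × 9.997 = 2697.
Original = 37.8 μM × 2697 = 1.02 × 10⁵ μM = 0.102 M.

0.102 M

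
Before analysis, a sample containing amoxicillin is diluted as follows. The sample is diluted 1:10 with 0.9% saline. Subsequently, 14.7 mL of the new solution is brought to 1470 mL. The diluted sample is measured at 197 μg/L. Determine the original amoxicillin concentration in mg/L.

Overall dilution factor = 10 × 100 = 1000.
Original = 197 μg/L × 1000 = 1.97 × 10⁵ μg/L = 197 mg/L.

197 mg/L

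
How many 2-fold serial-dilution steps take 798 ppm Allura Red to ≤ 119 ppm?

Need 2ⁿ ≥ 6.71, so n ≥ log(6.71)/log(2) = 2.75.
Minimum whole steps: n = 3.

3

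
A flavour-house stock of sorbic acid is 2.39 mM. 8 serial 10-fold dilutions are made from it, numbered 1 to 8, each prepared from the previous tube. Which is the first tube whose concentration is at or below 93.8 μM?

Tube n has concentration 2.39 mM / 10ⁿ.
Need 10ⁿ ≥ 2.39 mM / 93.8 μM = 25.5, so n ≥ 1.41.
First such tube: n = 2.

tube 2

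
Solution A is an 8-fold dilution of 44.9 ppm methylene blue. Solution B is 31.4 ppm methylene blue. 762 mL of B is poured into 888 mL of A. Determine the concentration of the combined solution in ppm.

17.5 ppm

C_A = 44.9 ppm / 8 = 5.61 ppm.
C_mix = (C_A·V_A + C_B·V_B)/(V_A + V_B) = (5.61×888 + 31.4×762) / 1650 = 17.5 ppm.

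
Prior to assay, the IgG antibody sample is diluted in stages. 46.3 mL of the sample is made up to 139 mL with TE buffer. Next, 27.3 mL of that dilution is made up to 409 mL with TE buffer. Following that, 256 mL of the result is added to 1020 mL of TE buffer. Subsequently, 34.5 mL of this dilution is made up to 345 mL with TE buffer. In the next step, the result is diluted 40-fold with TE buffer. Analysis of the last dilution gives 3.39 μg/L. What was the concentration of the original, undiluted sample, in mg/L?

Overall dilution factor = 3.002 × 14.98 × 4.984 × 10 × 40 = 8.97 × 10⁴.
Original = 3.39 μg/L × 8.97 × 10⁴ = 3.04 × 10⁵ μg/L = 304 mg/L.

304 mg/L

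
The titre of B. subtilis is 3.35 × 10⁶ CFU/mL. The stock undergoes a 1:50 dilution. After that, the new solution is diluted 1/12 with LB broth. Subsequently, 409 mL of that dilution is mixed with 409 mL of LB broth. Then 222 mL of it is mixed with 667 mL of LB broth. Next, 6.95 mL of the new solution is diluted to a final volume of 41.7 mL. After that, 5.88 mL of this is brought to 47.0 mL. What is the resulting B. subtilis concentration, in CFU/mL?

Overall dilution factor = 50 × 12 × 2 × 4.005 × 6 × 7.993 = 2.30 × 10⁵.
3.35 × 10⁶ CFU/mL / 2.30 × 10⁵ = 14.5 CFU/mL.

14.5 CFU/mL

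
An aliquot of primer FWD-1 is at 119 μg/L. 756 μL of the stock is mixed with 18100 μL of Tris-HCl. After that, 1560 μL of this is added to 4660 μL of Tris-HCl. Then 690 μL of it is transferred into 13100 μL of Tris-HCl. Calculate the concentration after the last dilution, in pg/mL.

Overall dilution factor = 24.94 × 3.987 × 19.99 = 1988.
119 μg/L / 1988 = 0.0599 μg/L = 59.9 pg/mL.

59.9 pg/mL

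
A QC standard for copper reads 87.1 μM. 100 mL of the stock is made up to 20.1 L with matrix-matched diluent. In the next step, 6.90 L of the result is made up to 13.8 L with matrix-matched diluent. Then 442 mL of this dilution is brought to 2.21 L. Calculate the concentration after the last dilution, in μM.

Overall dilution factor = 201 × 2 × 5 = 2010.
87.1 μM / 2010 = 0.0433 μM.

0.0433 μM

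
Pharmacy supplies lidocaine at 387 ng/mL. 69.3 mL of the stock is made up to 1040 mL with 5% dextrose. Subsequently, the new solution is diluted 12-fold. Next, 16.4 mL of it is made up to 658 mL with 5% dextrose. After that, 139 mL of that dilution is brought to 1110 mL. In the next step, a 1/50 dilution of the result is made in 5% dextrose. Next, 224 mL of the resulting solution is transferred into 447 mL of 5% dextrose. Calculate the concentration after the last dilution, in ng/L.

Overall dilution factor = 15.01 × 12 × 40.12 × 7.986 × 50 × 2.996 = 8.64 × 10⁶.
387 ng/mL / 8.64 × 10⁶ = 4.48 × 10⁻⁵ ng/mL = 0.0448 ng/L.

0.0448 ng/L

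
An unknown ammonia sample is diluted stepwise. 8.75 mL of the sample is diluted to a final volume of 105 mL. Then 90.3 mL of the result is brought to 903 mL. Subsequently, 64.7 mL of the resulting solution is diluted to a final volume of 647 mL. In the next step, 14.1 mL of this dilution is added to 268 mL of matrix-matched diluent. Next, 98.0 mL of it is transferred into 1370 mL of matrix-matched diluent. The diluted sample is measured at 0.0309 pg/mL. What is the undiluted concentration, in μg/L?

11.1 μg/L

Overall dilution factor = 12 × 10 × 10 × 20.01 × 14.98 = 3.60 × 10⁵.
Original = 0.0309 pg/mL × 3.60 × 10⁵ = 1.11 × 10⁴ pg/mL = 11.1 μg/L.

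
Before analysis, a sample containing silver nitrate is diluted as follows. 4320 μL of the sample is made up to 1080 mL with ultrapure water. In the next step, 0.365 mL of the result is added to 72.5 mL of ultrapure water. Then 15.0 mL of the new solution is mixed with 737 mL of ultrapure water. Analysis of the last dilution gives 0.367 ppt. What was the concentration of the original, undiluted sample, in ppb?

Overall dilution factor = 250 × 199.6 × 50.13 = 2.50 × 10⁶.
Original = 0.367 ppt × 2.50 × 10⁶ = 9.18 × 10⁵ ppt = 918 ppb.

918 ppb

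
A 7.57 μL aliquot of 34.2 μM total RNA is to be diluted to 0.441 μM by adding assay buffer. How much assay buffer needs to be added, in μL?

579 μL

V₂ = C₁V₁/C₂ = 34.2 × 7.57 / 0.441 = 587 μL.
Diluent to add = V₂ − V₁ = 587 − 7.57 = 579 μL.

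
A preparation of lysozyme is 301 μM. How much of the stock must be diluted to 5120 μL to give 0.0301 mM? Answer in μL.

0.0301 mM = 30.1 μM.
V₁ = C₂V₂/C₁ = 30.1 × 5120 / 301 = 512 μL.

512 μL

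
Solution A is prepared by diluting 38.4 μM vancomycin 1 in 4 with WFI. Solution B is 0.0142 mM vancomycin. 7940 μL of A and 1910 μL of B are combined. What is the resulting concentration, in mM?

0.0105 mM

C_A = 38.4 μM / 4 = 9.60 μM.
C_B = 0.0142 mM = 14.2 μM.
C_mix = (C_A·V_A + C_B·V_B)/(V_A + V_B) = (9.60×7940 + 14.2×1910) / 9850 = 10.5 μM = 0.0105 mM.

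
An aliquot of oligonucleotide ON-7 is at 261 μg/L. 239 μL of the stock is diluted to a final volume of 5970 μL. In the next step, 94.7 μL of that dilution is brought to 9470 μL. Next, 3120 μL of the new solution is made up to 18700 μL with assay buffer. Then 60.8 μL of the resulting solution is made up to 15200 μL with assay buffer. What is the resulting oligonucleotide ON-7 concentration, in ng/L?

Overall dilution factor = 24.98 × 100 × 5.994 × 250 = 3.74 × 10⁶.
261 μg/L / 3.74 × 10⁶ = 6.97 × 10⁻⁵ μg/L = 0.0697 ng/L.

0.0697 ng/L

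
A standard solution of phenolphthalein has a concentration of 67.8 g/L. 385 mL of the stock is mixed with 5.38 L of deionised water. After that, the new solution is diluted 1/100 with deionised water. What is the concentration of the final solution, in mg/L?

Overall dilution factor = 14.97 × 100 = 1497.
67.8 g/L / 1497 = 0.0453 g/L = 45.3 mg/L.

45.3 mg/L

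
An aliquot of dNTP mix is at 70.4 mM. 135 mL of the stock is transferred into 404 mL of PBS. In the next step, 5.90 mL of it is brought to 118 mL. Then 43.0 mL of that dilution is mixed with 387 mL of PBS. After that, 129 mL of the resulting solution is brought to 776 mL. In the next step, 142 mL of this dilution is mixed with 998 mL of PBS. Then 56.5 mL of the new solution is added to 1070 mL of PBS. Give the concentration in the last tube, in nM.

91.6 nM

Overall dilution factor = 3.993 × 20 × 10 × 6.016 × 8.028 × 19.94 = 7.69 × 10⁵.
70.4 mM / 7.69 × 10⁵ = 9.16 × 10⁻⁵ mM = 91.6 nM.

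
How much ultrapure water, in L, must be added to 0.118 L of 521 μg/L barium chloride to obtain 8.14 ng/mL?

8.14 ng/mL = 8.14 μg/L.
V₂ = C₁V₁/C₂ = 521 × 0.118 / 8.14 = 7.55 L.
Diluent to add = V₂ − V₁ = 7.55 − 0.118 = 7.43 L.

7.43 L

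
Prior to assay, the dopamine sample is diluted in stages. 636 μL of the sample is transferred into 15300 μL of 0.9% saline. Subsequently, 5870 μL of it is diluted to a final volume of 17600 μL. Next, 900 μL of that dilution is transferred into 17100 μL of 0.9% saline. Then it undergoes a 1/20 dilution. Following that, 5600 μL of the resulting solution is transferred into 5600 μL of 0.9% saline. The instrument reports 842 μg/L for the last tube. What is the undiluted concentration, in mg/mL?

50.6 mg/mL

Overall dilution factor = 25.06 × 2.998 × 20 × 20 × 2 = 6.01 × 10⁴.
Original = 842 μg/L × 6.01 × 10⁴ = 5.06 × 10⁷ μg/L = 50.6 mg/mL.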